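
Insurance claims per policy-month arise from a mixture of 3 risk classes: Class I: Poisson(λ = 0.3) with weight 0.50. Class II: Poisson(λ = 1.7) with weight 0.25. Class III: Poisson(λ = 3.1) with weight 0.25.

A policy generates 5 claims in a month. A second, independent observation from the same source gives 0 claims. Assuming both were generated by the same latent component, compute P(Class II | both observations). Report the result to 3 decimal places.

0.448

Apply Bayes' rule: the posterior for each component is proportional to its prior times its likelihood at x.
Since both observations come from the same component, the likelihood for component k is f_k(x₁)·f_k(x₂).
  p_I = [e^(−0.3)·0.3^5/5! = 1.50016e-05] × [0.740818] = 1.11134e-05
  p_II = [e^(−1.7)·1.7^5/5! = 0.0216154] × [0.182684] = 0.00394877
  p_III = [e^(−3.1)·3.1^5/5! = 0.107477] × [0.0450492] = 0.00484174
Unnormalised posteriors:
  π_I·p_I = 0.50 × 1.11134e-05 = 5.55672e-06
  π_II·p_II = 0.25 × 0.00394877 = 0.000987193
  π_III·p_III = 0.25 × 0.00484174 = 0.00121043
Evidence: 5.55672e-06 + 0.000987193 + 0.00121043 = 0.00220318
So the posterior for Class II is 0.000987193 / 0.00220318 ≈ 0.448.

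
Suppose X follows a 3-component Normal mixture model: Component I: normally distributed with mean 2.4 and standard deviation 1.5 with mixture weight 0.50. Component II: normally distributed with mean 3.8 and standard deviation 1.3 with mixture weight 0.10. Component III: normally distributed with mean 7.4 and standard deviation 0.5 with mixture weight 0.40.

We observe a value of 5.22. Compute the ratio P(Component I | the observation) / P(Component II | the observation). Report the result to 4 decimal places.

1.3441

Since P(k|x) ∝ π_k f_k(x), the posterior odds are π_i f_i(x) / (π_j f_j(x)).
Component likelihoods at x = 5.22:
  L_I = (1/(1.5·√(2π)))·exp(−(5.22−2.4)²/(2·1.5²)) = 0.265962·exp(-1.76720) = 0.045429
  L_II = (1/(1.3·√(2π)))·exp(−(5.22−3.8)²/(2·1.3²)) = 0.306879·exp(-0.59657) = 0.168998
  L_III = (1/(0.5·√(2π)))·exp(−(5.22−7.4)²/(2·0.5²)) = 0.797885·exp(-9.50480) = 5.94371e-05
Odds = (0.50/0.10) × (0.045429/0.168998) = 5 × 0.268815 ≈ 1.3441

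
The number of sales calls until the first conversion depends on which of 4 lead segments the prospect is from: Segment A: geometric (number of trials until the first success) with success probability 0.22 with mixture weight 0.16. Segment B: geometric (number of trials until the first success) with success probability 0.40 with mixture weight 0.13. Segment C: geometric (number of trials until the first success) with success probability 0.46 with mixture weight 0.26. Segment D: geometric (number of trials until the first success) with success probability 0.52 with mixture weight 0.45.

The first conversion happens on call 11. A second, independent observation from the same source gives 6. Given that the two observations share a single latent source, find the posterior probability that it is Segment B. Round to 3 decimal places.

The responsibility of component k is π_k f_k(x) divided by Σ_j π_j f_j(x).
Since both observations come from the same component, the likelihood for component k is f_k(x₁)·f_k(x₂).
  p_A = [0.0183387] × [0.0635178] = 0.00116483
  p_B = [0.00241865] × [0.031104] = 7.52296e-05
  p_C = [0.00096983] × [0.0211216] = 2.04843e-05
  p_D = [0.00033761] × [0.0132498] = 4.47327e-06
Multiply by the mixture weights:
  π_A·p_A = 0.16 × 0.00116483 = 0.000186374
  π_B·p_B = 0.13 × 7.52296e-05 = 9.77985e-06
  π_C·p_C = 0.26 × 2.04843e-05 = 5.32593e-06
  π_D·p_D = 0.45 × 4.47327e-06 = 2.01297e-06
Sum: 0.000186374 + 9.77985e-06 + 5.32593e-06 + 2.01297e-06 = 0.000203492
P(Segment B | data) ≈ 0.048

0.048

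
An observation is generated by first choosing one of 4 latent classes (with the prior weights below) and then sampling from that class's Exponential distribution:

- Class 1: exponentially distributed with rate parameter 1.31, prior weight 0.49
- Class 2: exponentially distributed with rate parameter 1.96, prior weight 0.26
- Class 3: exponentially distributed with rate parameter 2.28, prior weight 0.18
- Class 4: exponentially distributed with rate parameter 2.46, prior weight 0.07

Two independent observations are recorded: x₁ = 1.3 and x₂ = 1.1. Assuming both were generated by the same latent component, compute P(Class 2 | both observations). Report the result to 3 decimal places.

P(component k | x) = P(Z=k)·f_k(x) / marginal(x), where marginal(x) = Σ_j P(Z=j)·f_j(x).
Since both observations come from the same component, the likelihood for component k is f_k(x₁)·f_k(x₂).
  p_1 = [1.31·e^(−1.31·1.3) = 1.31·e^(−1.7030) = 0.238599] × [0.310065] = 0.0739811
  p_2 = [1.96·e^(−1.96·1.3) = 1.96·e^(−2.5480) = 0.153346] × [0.226943] = 0.0348009
  p_3 = [2.28·e^(−2.28·1.3) = 2.28·e^(−2.9640) = 0.117675] × [0.185663] = 0.0218479
  p_4 = [2.46·e^(−2.46·1.3) = 2.46·e^(−3.1980) = 0.100476] × [0.164337] = 0.0165118
Unnormalised posteriors:
  P(Z=1)·p_1 = 0.49 × 0.0739811 = 0.0362507
  P(Z=2)·p_2 = 0.26 × 0.0348009 = 0.00904824
  P(Z=3)·p_3 = 0.18 × 0.0218479 = 0.00393263
  P(Z=4)·p_4 = 0.07 × 0.0165118 = 0.00115583
Evidence: 0.0362507 + 0.00904824 + 0.00393263 + 0.00115583 = 0.0503874
P(Class 2 | data) ≈ 0.180

0.180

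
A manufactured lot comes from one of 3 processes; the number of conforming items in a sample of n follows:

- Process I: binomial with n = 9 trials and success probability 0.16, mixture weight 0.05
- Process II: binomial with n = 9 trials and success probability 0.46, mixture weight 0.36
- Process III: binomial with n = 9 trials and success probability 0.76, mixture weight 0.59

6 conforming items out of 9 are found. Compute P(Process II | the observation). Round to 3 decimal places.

0.255

The responsibility of component k is w_k f_k(x) divided by Σ_j w_j f_j(x).
Component likelihoods at x = 6 conforming items out of 9:
  L_I = C(9,6)·0.16^6·0.84^3 = 84·1.67772e-05·0.592704 = 0.00083529
  L_II = C(9,6)·0.46^6·0.54^3 = 84·0.0094743·0.157464 = 0.125316
  L_III = C(9,6)·0.76^6·0.24^3 = 84·0.1927·0.013824 = 0.223766
Multiply by the mixture weights:
  w_I·L_I = 0.05 × 0.00083529 = 4.17645e-05
  w_II·L_II = 0.36 × 0.125316 = 0.0451139
  w_III·L_III = 0.59 × 0.223766 = 0.132022
Normaliser: 4.17645e-05 + 0.0451139 + 0.132022 = 0.177178
P(Process II | the observation) ≈ 0.255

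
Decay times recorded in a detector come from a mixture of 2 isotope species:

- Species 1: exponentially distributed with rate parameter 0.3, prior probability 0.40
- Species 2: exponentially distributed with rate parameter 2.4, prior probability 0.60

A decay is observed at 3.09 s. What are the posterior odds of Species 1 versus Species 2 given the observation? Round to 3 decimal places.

Since P(k|x) ∝ π_k f_k(x), the posterior odds are π_i f_i(x) / (π_j f_j(x)).
Component likelihoods at x = 3.09 s:
  L_1 = 0.118722
  L_2 = 0.00144372
Posterior odds = (π_1·L_1) / (π_2·L_2) = (0.40·0.118722) / (0.60·0.00144372) = 0.0474887 / 0.000866233 ≈ 54.822

54.822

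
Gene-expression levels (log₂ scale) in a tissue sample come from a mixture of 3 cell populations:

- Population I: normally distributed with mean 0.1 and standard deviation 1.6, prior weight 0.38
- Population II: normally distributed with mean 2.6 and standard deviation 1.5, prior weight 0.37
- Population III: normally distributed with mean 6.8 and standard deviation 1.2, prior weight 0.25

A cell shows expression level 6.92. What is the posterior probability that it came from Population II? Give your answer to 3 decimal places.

Apply Bayes' rule: the posterior for each component is proportional to its prior times its likelihood at x.
Normal densities:
  f_I = 2.82789e-05
  f_II = 0.00420448
  f_III = 0.330794
Unnormalised posteriors:
  π_I·f_I = 0.38 × 2.82789e-05 = 1.0746e-05
  π_II·f_II = 0.37 × 0.00420448 = 0.00155566
  π_III·f_III = 0.25 × 0.330794 = 0.0826984
Sum: 1.0746e-05 + 0.00155566 + 0.0826984 = 0.0842649
So the posterior for Population II is 0.00155566 / 0.0842649 ≈ 0.018.

0.018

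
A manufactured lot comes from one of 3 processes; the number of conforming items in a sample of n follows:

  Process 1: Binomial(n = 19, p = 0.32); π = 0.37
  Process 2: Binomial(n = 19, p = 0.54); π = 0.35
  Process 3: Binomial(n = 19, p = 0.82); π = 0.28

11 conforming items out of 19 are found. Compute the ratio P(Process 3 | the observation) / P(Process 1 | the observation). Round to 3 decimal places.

Since P(k|x) ∝ π_k f_k(x), the posterior odds are π_i f_i(x) / (π_j f_j(x)).
Binomial probabilities:
  f_1 = 0.0124491
  f_2 = 0.172509
  f_3 = 0.00938752
0.00262851 / 0.00460618 ≈ 0.571

0.571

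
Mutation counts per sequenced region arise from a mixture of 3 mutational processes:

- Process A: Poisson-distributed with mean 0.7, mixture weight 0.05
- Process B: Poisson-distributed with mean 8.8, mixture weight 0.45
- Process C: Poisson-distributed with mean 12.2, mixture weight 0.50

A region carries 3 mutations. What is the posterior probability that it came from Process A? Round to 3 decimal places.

The responsibility of component k is P(Z=k) f_k(x) divided by Σ_j P(Z=j) f_j(x).
Component likelihoods at x = 3 mutations:
  f_A = e^(−0.7)·0.7^3/3! = 0.0283881
  f_B = e^(−8.8)·8.8^3/3! = 0.0171201
  f_C = e^(−12.2)·12.2^3/3! = 0.00152242
Unnormalised posteriors:
  P(Z=A)·f_A = 0.05 × 0.0283881 = 0.00141941
  P(Z=B)·f_B = 0.45 × 0.0171201 = 0.00770403
  P(Z=C)·f_C = 0.50 × 0.00152242 = 0.000761212
Sum: 0.00141941 + 0.00770403 + 0.000761212 = 0.00988465
So the posterior for Process A is 0.00141941 / 0.00988465 ≈ 0.144.

0.144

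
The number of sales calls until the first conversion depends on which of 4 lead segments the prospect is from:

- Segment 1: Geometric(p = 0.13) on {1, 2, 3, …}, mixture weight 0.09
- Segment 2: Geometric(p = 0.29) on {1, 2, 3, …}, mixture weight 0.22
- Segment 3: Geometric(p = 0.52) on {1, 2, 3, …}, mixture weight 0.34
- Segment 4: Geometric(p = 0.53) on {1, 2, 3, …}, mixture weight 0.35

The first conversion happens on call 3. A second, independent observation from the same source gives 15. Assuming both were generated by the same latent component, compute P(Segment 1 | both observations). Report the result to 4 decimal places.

0.6763

P(component k | x) = π_k·f_k(x) / marginal(x), where marginal(x) = Σ_j π_j·f_j(x).
Since both observations come from the same component, the likelihood for component k is f_k(x₁)·f_k(x₂).
  L_1 = [0.13·(1−0.13)^2 = 0.13·0.7569 = 0.098397] × [0.0185018] = 0.00182052
  L_2 = [0.29·(1−0.29)^2 = 0.29·0.5041 = 0.146189] × [0.00239892] = 0.000350695
  L_3 = [0.52·(1−0.52)^2 = 0.52·0.2304 = 0.119808] × [1.79218e-05] = 2.14717e-06
  L_4 = [0.53·(1−0.53)^2 = 0.53·0.2209 = 0.117077] × [1.36034e-05] = 1.59264e-06
Prior × likelihood for each component:
  π_1·L_1 = 0.09 × 0.00182052 = 0.000163847
  π_2·L_2 = 0.22 × 0.000350695 = 7.71529e-05
  π_3·L_3 = 0.34 × 2.14717e-06 = 7.30038e-07
  π_4·L_4 = 0.35 × 1.59264e-06 = 5.57424e-07
Denominator: 0.000163847 + 7.71529e-05 + 7.30038e-07 + 5.57424e-07 = 0.000242287
P(Segment 1 | x₁, x₂) ≈ 0.6763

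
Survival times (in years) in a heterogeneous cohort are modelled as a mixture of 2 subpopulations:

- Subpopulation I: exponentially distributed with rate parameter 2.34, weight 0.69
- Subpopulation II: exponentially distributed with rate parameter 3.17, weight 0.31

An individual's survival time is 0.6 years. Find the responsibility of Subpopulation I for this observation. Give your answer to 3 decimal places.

Posterior ∝ prior × likelihood, so P(k | x) ∝ π_k f_k(x); normalise over all components.
Evaluate each component's likelihood at the observed value:
  L_I = 2.34·e^(−2.34·0.6) = 2.34·e^(−1.4040) = 0.574733
  L_II = 3.17·e^(−3.17·0.6) = 3.17·e^(−1.9020) = 0.473185
Weight by the priors:
  π_I·L_I = 0.69 × 0.574733 = 0.396566
  π_II·L_II = 0.31 × 0.473185 = 0.146687
Evidence: 0.396566 + 0.146687 = 0.543253
So the posterior for Subpopulation I is 0.396566 / 0.543253 ≈ 0.730.

0.730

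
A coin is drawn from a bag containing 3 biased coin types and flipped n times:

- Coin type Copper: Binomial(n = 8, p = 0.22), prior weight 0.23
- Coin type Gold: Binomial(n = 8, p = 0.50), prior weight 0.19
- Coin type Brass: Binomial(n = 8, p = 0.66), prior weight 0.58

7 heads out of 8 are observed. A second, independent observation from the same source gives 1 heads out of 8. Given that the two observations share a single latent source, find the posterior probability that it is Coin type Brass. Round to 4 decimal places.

0.5483

P(component k | x) = π_k·f_k(x) / marginal(x), where marginal(x) = Σ_j π_j·f_j(x).
Since both observations come from the same component, the likelihood for component k is f_k(x₁)·f_k(x₂).
  f_Copper = [C(8,7)·0.22^7·0.78^1 = 8·2.49436e-05·0.78 = 0.000155648] × [0.309154] = 4.81192e-05
  f_Gold = [C(8,7)·0.50^7·0.50^1 = 8·0.0078125·0.5 = 0.03125] × [0.03125] = 0.000976562
  f_Brass = [C(8,7)·0.66^7·0.34^1 = 8·0.0545516·0.34 = 0.14838] × [0.00277323] = 0.000411493
Multiply by the mixture weights:
  π_Copper·f_Copper = 0.23 × 4.81192e-05 = 1.10674e-05
  π_Gold·f_Gold = 0.19 × 0.000976562 = 0.000185547
  π_Brass·f_Brass = 0.58 × 0.000411493 = 0.000238666
Normaliser: 1.10674e-05 + 0.000185547 + 0.000238666 = 0.00043528
P(Coin type Brass | data) = 0.000238666 / 0.00043528 ≈ 0.5483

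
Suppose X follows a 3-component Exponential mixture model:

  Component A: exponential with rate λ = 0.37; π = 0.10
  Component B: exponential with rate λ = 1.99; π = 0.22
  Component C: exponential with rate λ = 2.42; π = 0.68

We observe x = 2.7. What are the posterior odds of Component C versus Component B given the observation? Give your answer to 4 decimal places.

1.1772

Posterior odds = (w_i f_i(x)) / (w_j f_j(x)); the normalising sum cancels.
Exponential densities:
  f_A = 0.37·e^(−0.37·2.7) = 0.37·e^(−0.9990) = 0.136252
  f_B = 1.99·e^(−1.99·2.7) = 1.99·e^(−5.3730) = 0.00923398
  f_C = 2.42·e^(−2.42·2.7) = 2.42·e^(−6.5340) = 0.0035167
0.00239136 / 0.00203148 ≈ 1.1772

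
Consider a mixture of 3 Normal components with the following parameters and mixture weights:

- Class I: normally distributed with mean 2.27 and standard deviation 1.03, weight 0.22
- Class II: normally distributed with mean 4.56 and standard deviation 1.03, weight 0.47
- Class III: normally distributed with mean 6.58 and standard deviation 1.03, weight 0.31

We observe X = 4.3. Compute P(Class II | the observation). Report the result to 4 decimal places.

0.8865

Posterior ∝ prior × likelihood, so P(k | x) ∝ π_k f_k(x); normalise over all components.
Component likelihoods at x = 4.3:
  L_I = 0.055539
  L_II = 0.375177
  L_III = 0.0334236
Weight by the priors:
  π_I·L_I = 0.22 × 0.055539 = 0.0122186
  π_II·L_II = 0.47 × 0.375177 = 0.176333
  π_III·L_III = 0.31 × 0.0334236 = 0.0103613
Evidence: 0.0122186 + 0.176333 + 0.0103613 = 0.198913
So the posterior for Class II is 0.176333 / 0.198913 ≈ 0.8865.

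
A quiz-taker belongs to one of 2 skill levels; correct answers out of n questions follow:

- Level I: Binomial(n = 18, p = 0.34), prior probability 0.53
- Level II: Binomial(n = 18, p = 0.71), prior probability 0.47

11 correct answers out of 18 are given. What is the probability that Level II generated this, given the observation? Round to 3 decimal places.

0.902

Apply Bayes' rule: the posterior for each component is proportional to its prior times its likelihood at x.
Evaluate each component's likelihood at the observed value:
  L_I = C(18,11)·0.34^11·0.66^7 = 31824·7.01888e-06·0.0545516 = 0.0121851
  L_II = C(18,11)·0.71^11·0.29^7 = 31824·0.0231122·0.000172499 = 0.126877
Prior × likelihood for each component:
  w_I·L_I = 0.53 × 0.0121851 = 0.00645812
  w_II·L_II = 0.47 × 0.126877 = 0.0596321
Denominator: 0.00645812 + 0.0596321 = 0.0660903
Responsibility of Level II: 0.0596321 / 0.0660903 ≈ 0.902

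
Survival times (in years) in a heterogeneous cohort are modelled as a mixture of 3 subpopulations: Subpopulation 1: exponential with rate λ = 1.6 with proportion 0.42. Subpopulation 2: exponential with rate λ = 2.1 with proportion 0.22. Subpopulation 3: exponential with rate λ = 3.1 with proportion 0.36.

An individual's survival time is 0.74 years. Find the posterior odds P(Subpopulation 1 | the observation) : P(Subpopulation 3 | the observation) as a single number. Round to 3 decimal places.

1.827

The posterior odds equal the prior odds times the likelihood ratio: (π_i/π_j)·(f_i(x)/f_j(x)).
Component likelihoods at x = 0.74 years:
  p_1 = 1.6·e^(−1.6·0.74) = 1.6·e^(−1.1840) = 0.489683
  p_2 = 2.1·e^(−2.1·0.74) = 2.1·e^(−1.5540) = 0.443941
  p_3 = 3.1·e^(−3.1·0.74) = 3.1·e^(−2.2940) = 0.312673
Odds = (0.42/0.36) × (0.489683/0.312673) = 1.16667 × 1.56612 ≈ 1.827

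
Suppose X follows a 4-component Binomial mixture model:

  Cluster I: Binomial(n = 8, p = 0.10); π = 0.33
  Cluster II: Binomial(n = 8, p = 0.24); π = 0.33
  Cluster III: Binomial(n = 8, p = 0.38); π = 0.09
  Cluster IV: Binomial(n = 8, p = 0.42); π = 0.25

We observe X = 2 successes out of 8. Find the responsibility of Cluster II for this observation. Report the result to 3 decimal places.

The responsibility of component k is w_k f_k(x) divided by Σ_j w_j f_j(x).
Component likelihoods at x = 2 successes out of 8:
  L_I = C(8,2)·0.10^2·0.90^6 = 28·0.01·0.531441 = 0.148803
  L_II = C(8,2)·0.24^2·0.76^6 = 28·0.0576·0.1927 = 0.310786
  L_III = C(8,2)·0.38^2·0.62^6 = 28·0.1444·0.0568002 = 0.229655
  L_IV = C(8,2)·0.42^2·0.58^6 = 28·0.1764·0.0380687 = 0.188029
Multiply by the mixture weights:
  w_I·L_I = 0.33 × 0.148803 = 0.0491051
  w_II·L_II = 0.33 × 0.310786 = 0.10256
  w_III·L_III = 0.09 × 0.229655 = 0.0206689
  w_IV·L_IV = 0.25 × 0.188029 = 0.0470072
Marginal: 0.0491051 + 0.10256 + 0.0206689 + 0.0470072 = 0.219341
So the posterior for Cluster II is 0.10256 / 0.219341 ≈ 0.468.

0.468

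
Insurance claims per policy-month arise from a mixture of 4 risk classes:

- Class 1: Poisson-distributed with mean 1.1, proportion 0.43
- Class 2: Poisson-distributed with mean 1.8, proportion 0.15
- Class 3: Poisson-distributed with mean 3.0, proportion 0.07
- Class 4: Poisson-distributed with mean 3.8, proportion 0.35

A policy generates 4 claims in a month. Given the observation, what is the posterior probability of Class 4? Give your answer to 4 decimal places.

P(component k | x) = P(Z=k)·f_k(x) / marginal(x), where marginal(x) = Σ_j P(Z=j)·f_j(x).
Evaluate each component's likelihood at the observed value:
  L_1 = 0.0203065
  L_2 = 0.0723017
  L_3 = 0.168031
  L_4 = 0.194359
Multiply by the mixture weights:
  P(Z=1)·L_1 = 0.43 × 0.0203065 = 0.0087318
  P(Z=2)·L_2 = 0.15 × 0.0723017 = 0.0108453
  P(Z=3)·L_3 = 0.07 × 0.168031 = 0.0117622
  P(Z=4)·L_4 = 0.35 × 0.194359 = 0.0680256
Evidence: 0.0087318 + 0.0108453 + 0.0117622 + 0.0680256 = 0.0993648
P(Class 4 | 4 claims) ≈ 0.6846

0.6846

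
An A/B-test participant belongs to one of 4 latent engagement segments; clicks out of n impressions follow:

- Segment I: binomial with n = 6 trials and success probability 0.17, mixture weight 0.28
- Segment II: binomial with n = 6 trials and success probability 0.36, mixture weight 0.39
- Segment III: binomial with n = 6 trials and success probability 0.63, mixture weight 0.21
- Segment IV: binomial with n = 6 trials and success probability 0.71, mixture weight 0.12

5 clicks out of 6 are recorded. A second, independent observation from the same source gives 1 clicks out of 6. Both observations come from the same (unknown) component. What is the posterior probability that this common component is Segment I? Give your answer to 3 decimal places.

Apply Bayes' rule: the posterior for each component is proportional to its prior times its likelihood at x.
Since both observations come from the same component, the likelihood for component k is f_k(x₁)·f_k(x₂).
  f_I = [C(6,5)·0.17^5·0.83^1 = 6·0.000141986·0.83 = 0.000707089] × [0.401782] = 0.000284096
  f_II = [C(6,5)·0.36^5·0.64^1 = 6·0.00604662·0.64 = 0.023219] × [0.231928] = 0.00538514
  f_III = [C(6,5)·0.63^5·0.37^1 = 6·0.0992437·0.37 = 0.220321] × [0.026212] = 0.00577506
  f_IV = [C(6,5)·0.71^5·0.29^1 = 6·0.180423·0.29 = 0.313936] × [0.00873775] = 0.00274309
Unnormalised posteriors:
  π_I·f_I = 0.28 × 0.000284096 = 7.95468e-05
  π_II·f_II = 0.39 × 0.00538514 = 0.00210021
  π_III·f_III = 0.21 × 0.00577506 = 0.00121276
  π_IV·f_IV = 0.12 × 0.00274309 = 0.000329171
Denominator: 7.95468e-05 + 0.00210021 + 0.00121276 + 0.000329171 = 0.00372169
So the posterior for Segment I is 7.95468e-05 / 0.00372169 ≈ 0.021.

0.021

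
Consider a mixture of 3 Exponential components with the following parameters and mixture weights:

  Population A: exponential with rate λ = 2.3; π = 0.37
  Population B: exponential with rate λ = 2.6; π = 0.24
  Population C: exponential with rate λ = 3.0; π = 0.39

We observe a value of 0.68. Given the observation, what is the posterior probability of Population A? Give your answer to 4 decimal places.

Posterior ∝ prior × likelihood, so P(k | x) ∝ π_k f_k(x); normalise over all components.
Component likelihoods at x = 0.68:
  p_A = 0.481384
  p_B = 0.443752
  p_C = 0.390086
Prior × likelihood for each component:
  π_A·p_A = 0.37 × 0.481384 = 0.178112
  π_B·p_B = 0.24 × 0.443752 = 0.106501
  π_C·p_C = 0.39 × 0.390086 = 0.152134
Sum: 0.178112 + 0.106501 + 0.152134 = 0.436746
Responsibility of Population A: 0.178112 / 0.436746 ≈ 0.4078

0.4078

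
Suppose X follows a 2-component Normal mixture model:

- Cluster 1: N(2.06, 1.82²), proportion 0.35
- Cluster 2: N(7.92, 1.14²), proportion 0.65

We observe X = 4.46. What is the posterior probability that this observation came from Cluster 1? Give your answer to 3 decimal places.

By Bayes' theorem, P(k | x) = w_k f_k(x) / Σ_j w_j f_j(x).
Normal densities:
  L_1 = (1/(1.82·√(2π)))·exp(−(4.46−2.06)²/(2·1.82²)) = 0.219199·exp(-0.86946) = 0.0918834
  L_2 = (1/(1.14·√(2π)))·exp(−(4.46−7.92)²/(2·1.14²)) = 0.349949·exp(-4.60588) = 0.00349702
Multiply by the mixture weights:
  w_1·L_1 = 0.35 × 0.0918834 = 0.0321592
  w_2·L_2 = 0.65 × 0.00349702 = 0.00227306
Marginal: 0.0321592 + 0.00227306 = 0.0344322
P(Cluster 1 | x) = 0.0321592 / 0.0344322 ≈ 0.934

0.934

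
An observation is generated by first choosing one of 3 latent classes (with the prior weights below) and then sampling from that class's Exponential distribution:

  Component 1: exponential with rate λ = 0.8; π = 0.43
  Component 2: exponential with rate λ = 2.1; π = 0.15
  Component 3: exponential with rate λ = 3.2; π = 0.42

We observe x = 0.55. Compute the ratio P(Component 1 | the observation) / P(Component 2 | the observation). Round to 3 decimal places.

2.232

The posterior odds equal the prior odds times the likelihood ratio: (π_i/π_j)·(f_i(x)/f_j(x)).
Exponential densities:
  p_1 = 0.515229
  p_2 = 0.661621
  p_3 = 0.550544
Odds = (0.43/0.15) × (0.515229/0.661621) = 2.86667 × 0.778738 ≈ 2.232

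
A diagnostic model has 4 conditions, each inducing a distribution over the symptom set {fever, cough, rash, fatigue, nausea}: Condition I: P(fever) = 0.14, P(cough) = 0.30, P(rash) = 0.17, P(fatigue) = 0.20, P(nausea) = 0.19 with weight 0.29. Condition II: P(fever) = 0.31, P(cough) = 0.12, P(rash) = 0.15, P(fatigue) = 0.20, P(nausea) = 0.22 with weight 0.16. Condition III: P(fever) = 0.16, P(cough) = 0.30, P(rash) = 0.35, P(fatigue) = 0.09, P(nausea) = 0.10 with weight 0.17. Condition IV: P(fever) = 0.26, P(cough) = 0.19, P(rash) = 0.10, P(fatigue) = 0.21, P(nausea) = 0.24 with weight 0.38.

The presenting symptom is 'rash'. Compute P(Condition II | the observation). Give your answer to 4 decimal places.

0.1405

P(component k | x) = π_k·f_k(x) / marginal(x), where marginal(x) = Σ_j π_j·f_j(x).
Categorical probabilities:
  p_I = 0.17
  p_II = 0.15
  p_III = 0.35
  p_IV = 0.1
Multiply by the mixture weights:
  π_I·p_I = 0.29 × 0.17 = 0.0493
  π_II·p_II = 0.16 × 0.15 = 0.024
  π_III·p_III = 0.17 × 0.35 = 0.0595
  π_IV·p_IV = 0.38 × 0.1 = 0.038
Normaliser: 0.0493 + 0.024 + 0.0595 + 0.038 = 0.1708
Responsibility of Condition II: 0.024 / 0.1708 ≈ 0.1405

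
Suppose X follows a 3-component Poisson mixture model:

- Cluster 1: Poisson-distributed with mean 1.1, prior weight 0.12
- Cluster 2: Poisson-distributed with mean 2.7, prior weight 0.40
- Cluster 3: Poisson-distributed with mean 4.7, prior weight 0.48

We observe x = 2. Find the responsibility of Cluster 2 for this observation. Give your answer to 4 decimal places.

By Bayes' theorem, P(k | x) = P(Z=k) f_k(x) / Σ_j P(Z=j) f_j(x).
Evaluate each component's likelihood at the observed value:
  L_1 = e^(−1.1)·1.1^2/2! = 0.201387
  L_2 = e^(−2.7)·2.7^2/2! = 0.244964
  L_3 = e^(−4.7)·4.7^2/2! = 0.100457
Prior × likelihood for each component:
  P(Z=1)·L_1 = 0.12 × 0.201387 = 0.0241664
  P(Z=2)·L_2 = 0.40 × 0.244964 = 0.0979856
  P(Z=3)·L_3 = 0.48 × 0.100457 = 0.0482195
Marginal: 0.0241664 + 0.0979856 + 0.0482195 = 0.170372
P(Cluster 2 | x) ≈ 0.5751

0.5751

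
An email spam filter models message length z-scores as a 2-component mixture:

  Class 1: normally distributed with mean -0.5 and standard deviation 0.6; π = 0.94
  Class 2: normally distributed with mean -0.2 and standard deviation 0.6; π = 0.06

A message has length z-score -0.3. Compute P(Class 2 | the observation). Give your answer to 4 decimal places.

Posterior ∝ prior × likelihood, so P(k | x) ∝ w_k f_k(x); normalise over all components.
Evaluate each component's likelihood at the observed value:
  p_1 = 0.628972
  p_2 = 0.655733
Weight by the priors:
  w_1·p_1 = 0.94 × 0.628972 = 0.591234
  w_2·p_2 = 0.06 × 0.655733 = 0.039344
Normaliser: 0.591234 + 0.039344 = 0.630578
P(Class 2 | data) = 0.039344 / 0.630578 ≈ 0.0624

0.0624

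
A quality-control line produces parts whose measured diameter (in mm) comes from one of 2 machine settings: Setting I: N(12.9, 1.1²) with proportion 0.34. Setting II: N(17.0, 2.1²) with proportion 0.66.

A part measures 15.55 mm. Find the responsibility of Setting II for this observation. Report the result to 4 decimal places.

Apply Bayes' rule: the posterior for each component is proportional to its prior times its likelihood at x.
Evaluate each component's likelihood at the observed value:
  f_I = (1/(1.1·√(2π)))·exp(−(15.55−12.9)²/(2·1.1²)) = 0.362675·exp(-2.90186) = 0.0199185
  f_II = (1/(2.1·√(2π)))·exp(−(15.55−17.0)²/(2·2.1²)) = 0.189973·exp(-0.23838) = 0.14968
Unnormalised posteriors:
  P(Z=I)·f_I = 0.34 × 0.0199185 = 0.00677228
  P(Z=II)·f_II = 0.66 × 0.14968 = 0.0987889
Marginal: 0.00677228 + 0.0987889 = 0.105561
Responsibility of Setting II: 0.0987889 / 0.105561 ≈ 0.9358

0.9358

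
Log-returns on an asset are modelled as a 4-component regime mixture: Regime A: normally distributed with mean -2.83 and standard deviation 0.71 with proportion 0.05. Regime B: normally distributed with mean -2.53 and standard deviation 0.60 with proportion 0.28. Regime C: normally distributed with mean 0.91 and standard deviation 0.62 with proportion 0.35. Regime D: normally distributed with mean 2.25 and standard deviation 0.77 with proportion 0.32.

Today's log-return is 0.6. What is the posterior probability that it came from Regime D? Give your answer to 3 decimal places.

0.077

The responsibility of component k is π_k f_k(x) divided by Σ_j π_j f_j(x).
Evaluate each component's likelihood at the observed value:
  L_A = (1/(0.71·√(2π)))·exp(−(0.6−-2.83)²/(2·0.71²)) = 0.561891·exp(-11.66921) = 4.80593e-06
  L_B = (1/(0.60·√(2π)))·exp(−(0.6−-2.53)²/(2·0.60²)) = 0.664904·exp(-13.60681) = 8.19216e-07
  L_C = (1/(0.62·√(2π)))·exp(−(0.6−0.91)²/(2·0.62²)) = 0.643455·exp(-0.12500) = 0.567847
  L_D = (1/(0.77·√(2π)))·exp(−(0.6−2.25)²/(2·0.77²)) = 0.518107·exp(-2.29592) = 0.0521572
Weight by the priors:
  π_A·L_A = 0.05 × 4.80593e-06 = 2.40296e-07
  π_B·L_B = 0.28 × 8.19216e-07 = 2.2938e-07
  π_C·L_C = 0.35 × 0.567847 = 0.198747
  π_D·L_D = 0.32 × 0.0521572 = 0.0166903
Marginal: 2.40296e-07 + 2.2938e-07 + 0.198747 + 0.0166903 = 0.215437
P(Regime D | data) ≈ 0.077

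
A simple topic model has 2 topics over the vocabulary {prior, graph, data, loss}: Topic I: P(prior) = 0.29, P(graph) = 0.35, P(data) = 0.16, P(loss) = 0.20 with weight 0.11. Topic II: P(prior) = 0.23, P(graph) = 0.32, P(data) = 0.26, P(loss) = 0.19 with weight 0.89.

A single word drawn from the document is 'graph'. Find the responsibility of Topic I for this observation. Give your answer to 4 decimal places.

Apply Bayes' rule: the posterior for each component is proportional to its prior times its likelihood at x.
Evaluate each component's likelihood at the observed value:
  L_I = 0.35
  L_II = 0.32
Weight by the priors:
  π_I·L_I = 0.11 × 0.35 = 0.0385
  π_II·L_II = 0.89 × 0.32 = 0.2848
Sum: 0.0385 + 0.2848 = 0.3233
P(Topic I | 'graph') ≈ 0.1191

0.1191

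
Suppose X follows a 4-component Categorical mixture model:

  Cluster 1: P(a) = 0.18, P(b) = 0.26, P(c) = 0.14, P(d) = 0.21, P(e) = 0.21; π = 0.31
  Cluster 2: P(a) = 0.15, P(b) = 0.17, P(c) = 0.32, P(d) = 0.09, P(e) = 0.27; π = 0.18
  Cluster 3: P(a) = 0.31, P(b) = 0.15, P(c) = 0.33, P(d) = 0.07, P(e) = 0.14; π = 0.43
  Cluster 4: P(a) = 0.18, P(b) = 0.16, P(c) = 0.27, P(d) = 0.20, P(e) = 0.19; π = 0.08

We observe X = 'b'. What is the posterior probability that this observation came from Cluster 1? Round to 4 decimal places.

P(component k | x) = w_k·f_k(x) / marginal(x), where marginal(x) = Σ_j w_j·f_j(x).
Categorical probabilities:
  L_1 = 0.26
  L_2 = 0.17
  L_3 = 0.15
  L_4 = 0.16
Unnormalised posteriors:
  w_1·L_1 = 0.31 × 0.26 = 0.0806
  w_2·L_2 = 0.18 × 0.17 = 0.0306
  w_3·L_3 = 0.43 × 0.15 = 0.0645
  w_4·L_4 = 0.08 × 0.16 = 0.0128
Denominator: 0.0806 + 0.0306 + 0.0645 + 0.0128 = 0.1885
P(Cluster 1 | 'b') ≈ 0.4276

0.4276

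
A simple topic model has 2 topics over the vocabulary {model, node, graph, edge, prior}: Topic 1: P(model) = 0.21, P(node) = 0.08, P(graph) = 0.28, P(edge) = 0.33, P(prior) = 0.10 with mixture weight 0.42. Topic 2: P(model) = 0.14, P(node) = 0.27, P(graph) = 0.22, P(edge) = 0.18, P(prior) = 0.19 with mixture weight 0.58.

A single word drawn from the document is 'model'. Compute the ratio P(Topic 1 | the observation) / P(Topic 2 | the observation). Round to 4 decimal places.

Since P(k|x) ∝ π_k f_k(x), the posterior odds are π_i f_i(x) / (π_j f_j(x)).
Evaluate each component's likelihood at the observed value:
  f_1 = 0.21
  f_2 = 0.14
Odds = (0.42/0.58) × (0.21/0.14) = 0.724138 × 1.5 ≈ 1.0862

1.0862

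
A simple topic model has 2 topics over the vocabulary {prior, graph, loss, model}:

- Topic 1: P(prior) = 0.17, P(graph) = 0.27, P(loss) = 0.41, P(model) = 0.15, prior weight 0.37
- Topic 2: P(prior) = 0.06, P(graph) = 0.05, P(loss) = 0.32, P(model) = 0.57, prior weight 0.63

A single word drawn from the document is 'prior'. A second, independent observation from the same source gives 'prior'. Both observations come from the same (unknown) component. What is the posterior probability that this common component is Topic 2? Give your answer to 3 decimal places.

0.175

Posterior ∝ prior × likelihood, so P(k | x) ∝ π_k f_k(x); normalise over all components.
Since both observations come from the same component, the likelihood for component k is f_k(x₁)·f_k(x₂).
  L_1 = [0.17] × [0.17] = 0.0289
  L_2 = [0.06] × [0.06] = 0.0036
Prior × likelihood for each component:
  π_1·L_1 = 0.37 × 0.0289 = 0.010693
  π_2·L_2 = 0.63 × 0.0036 = 0.002268
Normaliser: 0.010693 + 0.002268 = 0.012961
Responsibility of Topic 2: 0.002268 / 0.012961 ≈ 0.175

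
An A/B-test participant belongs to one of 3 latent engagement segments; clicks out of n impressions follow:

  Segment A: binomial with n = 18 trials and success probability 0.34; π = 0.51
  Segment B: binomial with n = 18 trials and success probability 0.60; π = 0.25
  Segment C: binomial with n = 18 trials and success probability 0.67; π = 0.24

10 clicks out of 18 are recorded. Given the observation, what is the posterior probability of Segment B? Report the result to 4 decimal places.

The responsibility of component k is w_k f_k(x) divided by Σ_j w_j f_j(x).
Evaluate each component's likelihood at the observed value:
  p_A = C(18,10)·0.34^10·0.66^8 = 43758·2.06438e-05·0.0360041 = 0.0325236
  p_B = C(18,10)·0.60^10·0.40^8 = 43758·0.00604662·0.00065536 = 0.1734
  p_C = C(18,10)·0.67^10·0.33^8 = 43758·0.0182284·0.000140641 = 0.11218
Weight by the priors:
  w_A·p_A = 0.51 × 0.0325236 = 0.016587
  w_B·p_B = 0.25 × 0.1734 = 0.0433501
  w_C·p_C = 0.24 × 0.11218 = 0.0269233
Denominator: 0.016587 + 0.0433501 + 0.0269233 = 0.0868604
So the posterior for Segment B is 0.0433501 / 0.0868604 ≈ 0.4991.

0.4991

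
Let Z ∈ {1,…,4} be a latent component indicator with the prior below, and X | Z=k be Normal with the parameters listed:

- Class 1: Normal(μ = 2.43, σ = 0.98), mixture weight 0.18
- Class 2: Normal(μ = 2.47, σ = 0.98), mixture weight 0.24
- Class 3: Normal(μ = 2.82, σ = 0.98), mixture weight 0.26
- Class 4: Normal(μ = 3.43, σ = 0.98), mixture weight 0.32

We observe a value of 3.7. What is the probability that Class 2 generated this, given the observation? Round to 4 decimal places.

Apply Bayes' rule: the posterior for each component is proportional to its prior times its likelihood at x.
Evaluate each component's likelihood at the observed value:
  L_1 = (1/(0.98·√(2π)))·exp(−(3.7−2.43)²/(2·0.98²)) = 0.407084·exp(-0.83970) = 0.175795
  L_2 = (1/(0.98·√(2π)))·exp(−(3.7−2.47)²/(2·0.98²)) = 0.407084·exp(-0.78764) = 0.185189
  L_3 = (1/(0.98·√(2π)))·exp(−(3.7−2.82)²/(2·0.98²)) = 0.407084·exp(-0.40317) = 0.272014
  L_4 = (1/(0.98·√(2π)))·exp(−(3.7−3.43)²/(2·0.98²)) = 0.407084·exp(-0.03795) = 0.391923
Unnormalised posteriors:
  π_1·L_1 = 0.18 × 0.175795 = 0.0316431
  π_2·L_2 = 0.24 × 0.185189 = 0.0444454
  π_3·L_3 = 0.26 × 0.272014 = 0.0707237
  π_4·L_4 = 0.32 × 0.391923 = 0.125416
Marginal: 0.0316431 + 0.0444454 + 0.0707237 + 0.125416 = 0.272228
Responsibility of Class 2: 0.0444454 / 0.272228 ≈ 0.1633

0.1633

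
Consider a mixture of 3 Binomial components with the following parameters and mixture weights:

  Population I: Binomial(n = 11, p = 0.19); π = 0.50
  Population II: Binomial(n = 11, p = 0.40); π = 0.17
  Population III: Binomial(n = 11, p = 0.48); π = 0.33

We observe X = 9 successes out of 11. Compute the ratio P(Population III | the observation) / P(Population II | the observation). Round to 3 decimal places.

Posterior odds = (π_i f_i(x)) / (π_j f_j(x)); the normalising sum cancels.
Binomial probabilities:
  f_I = C(11,9)·0.19^9·0.81^2 = 55·3.22688e-07·0.6561 = 1.16443e-05
  f_II = C(11,9)·0.40^9·0.60^2 = 55·0.000262144·0.36 = 0.00519045
  f_III = C(11,9)·0.48^9·0.52^2 = 55·0.00135261·0.2704 = 0.0201159
0.00663826 / 0.000882377 ≈ 7.523

7.523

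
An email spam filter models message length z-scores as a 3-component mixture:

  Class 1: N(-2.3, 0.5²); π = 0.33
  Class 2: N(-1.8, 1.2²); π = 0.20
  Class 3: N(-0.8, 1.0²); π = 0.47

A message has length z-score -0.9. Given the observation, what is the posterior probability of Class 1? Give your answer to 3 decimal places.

0.022

By Bayes' theorem, P(k | x) = P(Z=k) f_k(x) / Σ_j P(Z=j) f_j(x).
Component likelihoods at x = -0.9:
  f_1 = 0.0158309
  f_2 = 0.250948
  f_3 = 0.396953
Unnormalised posteriors:
  P(Z=1)·f_1 = 0.33 × 0.0158309 = 0.0052242
  P(Z=2)·f_2 = 0.20 × 0.250948 = 0.0501896
  P(Z=3)·f_3 = 0.47 × 0.396953 = 0.186568
Evidence: 0.0052242 + 0.0501896 + 0.186568 = 0.241981
P(Class 1 | data) = 0.0052242 / 0.241981 ≈ 0.022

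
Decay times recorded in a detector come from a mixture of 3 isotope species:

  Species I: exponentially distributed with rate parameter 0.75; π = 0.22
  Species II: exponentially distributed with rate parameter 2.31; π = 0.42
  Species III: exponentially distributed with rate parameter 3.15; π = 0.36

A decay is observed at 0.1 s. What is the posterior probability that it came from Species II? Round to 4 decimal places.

0.4399

P(component k | x) = π_k·f_k(x) / marginal(x), where marginal(x) = Σ_j π_j·f_j(x).
Component likelihoods at x = 0.1 s:
  L_I = 0.695808
  L_II = 1.83354
  L_III = 2.29883
Multiply by the mixture weights:
  π_I·L_I = 0.22 × 0.695808 = 0.153078
  π_II·L_II = 0.42 × 1.83354 = 0.770086
  π_III·L_III = 0.36 × 2.29883 = 0.827581
Denominator: 0.153078 + 0.770086 + 0.827581 = 1.75074
Responsibility of Species II: 0.770086 / 1.75074 ≈ 0.4399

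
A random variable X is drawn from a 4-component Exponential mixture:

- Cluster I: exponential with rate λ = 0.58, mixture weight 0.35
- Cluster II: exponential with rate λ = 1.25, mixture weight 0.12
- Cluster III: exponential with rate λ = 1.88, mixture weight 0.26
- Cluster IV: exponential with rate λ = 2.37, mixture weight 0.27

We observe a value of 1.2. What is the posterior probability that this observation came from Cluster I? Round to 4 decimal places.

0.4536

By Bayes' theorem, P(k | x) = π_k f_k(x) / Σ_j π_j f_j(x).
Component likelihoods at x = 1.2:
  L_I = 0.58·e^(−0.58·1.2) = 0.58·e^(−0.6960) = 0.289174
  L_II = 1.25·e^(−1.25·1.2) = 1.25·e^(−1.5000) = 0.278913
  L_III = 1.88·e^(−1.88·1.2) = 1.88·e^(−2.2560) = 0.196965
  L_IV = 2.37·e^(−2.37·1.2) = 2.37·e^(−2.8440) = 0.137916
Prior × likelihood for each component:
  π_I·L_I = 0.35 × 0.289174 = 0.101211
  π_II·L_II = 0.12 × 0.278913 = 0.0334695
  π_III·L_III = 0.26 × 0.196965 = 0.051211
  π_IV·L_IV = 0.27 × 0.137916 = 0.0372373
Normaliser: 0.101211 + 0.0334695 + 0.051211 + 0.0372373 = 0.223129
P(Cluster I | data) ≈ 0.4536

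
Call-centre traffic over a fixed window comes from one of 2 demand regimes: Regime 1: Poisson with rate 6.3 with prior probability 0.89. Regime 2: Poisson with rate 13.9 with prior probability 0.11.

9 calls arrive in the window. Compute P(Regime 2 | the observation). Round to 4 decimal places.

0.0712

The responsibility of component k is P(Z=k) f_k(x) divided by Σ_j P(Z=j) f_j(x).
Poisson probabilities:
  L_1 = 0.0791128
  L_2 = 0.0490543
Weight by the priors:
  P(Z=1)·L_1 = 0.89 × 0.0791128 = 0.0704104
  P(Z=2)·L_2 = 0.11 × 0.0490543 = 0.00539597
Evidence: 0.0704104 + 0.00539597 = 0.0758063
So the posterior for Regime 2 is 0.00539597 / 0.0758063 ≈ 0.0712.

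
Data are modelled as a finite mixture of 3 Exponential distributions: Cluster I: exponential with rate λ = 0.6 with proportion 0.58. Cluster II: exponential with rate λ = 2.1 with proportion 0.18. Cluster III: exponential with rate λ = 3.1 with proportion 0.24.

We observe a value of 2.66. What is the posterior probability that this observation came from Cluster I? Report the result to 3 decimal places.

Posterior ∝ prior × likelihood, so P(k | x) ∝ P(Z=k) f_k(x); normalise over all components.
Exponential densities:
  L_I = 0.121623
  L_II = 0.007875
  L_III = 0.000813148
Weight by the priors:
  P(Z=I)·L_I = 0.58 × 0.121623 = 0.0705416
  P(Z=II)·L_II = 0.18 × 0.007875 = 0.0014175
  P(Z=III)·L_III = 0.24 × 0.000813148 = 0.000195155
Marginal: 0.0705416 + 0.0014175 + 0.000195155 = 0.0721542
Responsibility of Cluster I: 0.0705416 / 0.0721542 ≈ 0.978

0.978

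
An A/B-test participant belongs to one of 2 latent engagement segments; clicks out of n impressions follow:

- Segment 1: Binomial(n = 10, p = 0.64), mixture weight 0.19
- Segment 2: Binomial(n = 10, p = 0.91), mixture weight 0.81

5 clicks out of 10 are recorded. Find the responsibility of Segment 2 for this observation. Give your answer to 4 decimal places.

Apply Bayes' rule: the posterior for each component is proportional to its prior times its likelihood at x.
Evaluate each component's likelihood at the observed value:
  f_1 = 0.163611
  f_2 = 0.000928582
Multiply by the mixture weights:
  π_1·f_1 = 0.19 × 0.163611 = 0.0310861
  π_2·f_2 = 0.81 × 0.000928582 = 0.000752151
Evidence: 0.0310861 + 0.000752151 = 0.0318383
P(Segment 2 | the observation) ≈ 0.0236

0.0236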